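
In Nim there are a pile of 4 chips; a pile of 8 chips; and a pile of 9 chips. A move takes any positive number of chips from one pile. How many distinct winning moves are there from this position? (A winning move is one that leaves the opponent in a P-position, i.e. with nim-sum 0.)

1

Compute the nim-sum pairwise:
4 ^ 8 = 12
12 ^ 9 = 5
The overall nim-sum is X = 5. A pile of size p has a winning move iff p XOR X < p (reduce it to p XOR X).
  4: 4 XOR 5 = 1 < 4 — winning move (to 1).
  8: 8 XOR 5 = 13 ≥ 8 — no move.
  9: 9 XOR 5 = 12 ≥ 9 — no move.
That gives 1 winning move.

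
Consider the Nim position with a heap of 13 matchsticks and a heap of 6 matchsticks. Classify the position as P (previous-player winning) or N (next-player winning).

Bitwise XOR of the heap sizes:
  1101  (13)
  0110  (6)
  ----
  1011  (11)
The nim-sum is 11 ≠ 0, so this is an N-position: the player to move can win.

N-position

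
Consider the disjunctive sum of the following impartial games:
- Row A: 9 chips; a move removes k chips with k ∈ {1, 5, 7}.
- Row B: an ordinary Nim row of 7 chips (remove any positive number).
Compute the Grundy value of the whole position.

Grundy values for row A (subtraction set {1, 5, 7}):
g(0) = mex{} = 0
g(1) = mex{0} = 1
g(2) = mex{1} = 0
g(3) = mex{0} = 1
g(4) = mex{1} = 0
g(5) = mex{0} = 1
g(6) = mex{1} = 0
g(7) = mex{0} = 1
g(8) = mex{1} = 0
g(9) = mex{0} = 1
So g(9) = 1.
Row B is a plain Nim row of size 7, so its Grundy value is 7.
By the Sprague-Grundy theorem, the Grundy value of a sum of independent games is the XOR of the component values.
Combined value = 1 ⊕ 7 = 6.

6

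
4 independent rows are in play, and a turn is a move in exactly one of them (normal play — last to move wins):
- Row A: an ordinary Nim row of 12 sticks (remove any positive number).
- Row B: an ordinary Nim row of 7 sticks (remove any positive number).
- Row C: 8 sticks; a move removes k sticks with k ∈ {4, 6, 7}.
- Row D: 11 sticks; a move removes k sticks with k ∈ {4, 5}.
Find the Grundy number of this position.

9

Row A is a plain Nim row of size 12, so its Grundy value is 12.
Row B is a plain Nim row of size 7, so its Grundy value is 7.
Grundy values for row C (subtraction set {4, 6, 7}):
g(0) = mex{} = 0
g(1) = mex{} = 0
g(2) = mex{} = 0
g(3) = mex{} = 0
g(4) = mex{0} = 1
g(5) = mex{0} = 1
g(6) = mex{0} = 1
g(7) = mex{0} = 1
g(8) = mex{0,1} = 2
So g(8) = 2.
For row D, compute g(0), g(1), … with moves {4, 5}:
g(0) = mex{} = 0
g(1) = mex{} = 0
g(2) = mex{} = 0
g(3) = mex{} = 0
g(4) = mex{0} = 1
g(5) = mex{0} = 1
g(6) = mex{0} = 1
g(7) = mex{0} = 1
g(8) = mex{0,1} = 2
g(9) = mex{1} = 0
g(10) = mex{1} = 0
g(11) = mex{1} = 0
So g(11) = 0.
By the Sprague-Grundy theorem, the Grundy value of a sum of independent games is the XOR of the component values.
Combined value = 12 ⊕ 7 ⊕ 2 ⊕ 0 = 9.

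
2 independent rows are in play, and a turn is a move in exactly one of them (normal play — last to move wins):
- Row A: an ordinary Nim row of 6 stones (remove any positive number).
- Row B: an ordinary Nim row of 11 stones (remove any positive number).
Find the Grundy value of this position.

13

Row A is a plain Nim row of size 6, so its Grundy value is 6.
Row B is a plain Nim row of size 11, so its Grundy value is 11.
By the Sprague-Grundy theorem, the Grundy value of a sum of independent games is the XOR of the component values.
Combined value = 6 XOR 11 = 13.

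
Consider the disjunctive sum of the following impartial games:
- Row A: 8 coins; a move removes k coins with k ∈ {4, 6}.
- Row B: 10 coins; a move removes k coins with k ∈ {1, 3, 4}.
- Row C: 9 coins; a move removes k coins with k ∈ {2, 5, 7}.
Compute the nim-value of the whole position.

1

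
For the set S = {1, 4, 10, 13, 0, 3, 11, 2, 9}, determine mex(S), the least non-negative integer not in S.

The values 0, 1, 2, 3, 4 are all present; 5 is the first non-negative integer missing from the set.

5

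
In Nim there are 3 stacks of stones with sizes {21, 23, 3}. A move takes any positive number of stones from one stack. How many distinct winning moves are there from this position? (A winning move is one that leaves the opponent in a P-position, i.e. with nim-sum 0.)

3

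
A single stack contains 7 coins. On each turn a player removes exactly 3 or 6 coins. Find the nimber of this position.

Compute g(0), g(1), … for moves {3, 6}:
g(0) = mex{} = 0
g(1) = mex{} = 0
g(2) = mex{} = 0
g(3) = mex{0} = 1
g(4) = mex{0} = 1
g(5) = mex{0} = 1
g(6) = mex{0,1} = 2
g(7) = mex{0,1} = 2
So g(7) = 2.

2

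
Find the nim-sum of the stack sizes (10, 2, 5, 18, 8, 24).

In binary:
  01010  (10)
  00010  (2)
  00101  (5)
  10010  (18)
  01000  (8)
  11000  (24)
  -----
  01111  (15)

15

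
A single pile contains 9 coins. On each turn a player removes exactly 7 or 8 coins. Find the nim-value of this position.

1

Grundy values for subtraction set {7, 8}:
g(0) = mex{} = 0
g(1) = mex{} = 0
g(2) = mex{} = 0
g(3) = mex{} = 0
g(4) = mex{} = 0
g(5) = mex{} = 0
g(6) = mex{} = 0
g(7) = mex{0} = 1
g(8) = mex{0} = 1
g(9) = mex{0} = 1
So g(9) = 1.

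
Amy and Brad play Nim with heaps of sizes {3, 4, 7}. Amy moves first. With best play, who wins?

In binary:
  011  (3)
  100  (4)
  111  (7)
  ---
  000  (0)
The nim-sum is 0, so this is a P-position: the player to move is in a losing position under optimal play; Amy is about to move from it and so loses — Brad wins.

Brad wins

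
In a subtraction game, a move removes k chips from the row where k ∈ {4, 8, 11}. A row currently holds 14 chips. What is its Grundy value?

3

Build the Grundy sequence with g(k) = mex{g(k−s) : s ∈ {4, 8, 11}, s ≤ k}:
g(0) = mex{} = 0
g(1) = mex{} = 0
g(2) = mex{} = 0
g(3) = mex{} = 0
g(4) = mex{0} = 1
g(5) = mex{0} = 1
g(6) = mex{0} = 1
g(7) = mex{0} = 1
g(8) = mex{0,1} = 2
g(9) = mex{0,1} = 2
g(10) = mex{0,1} = 2
g(11) = mex{0,1} = 2
g(12) = mex{0,1,2} = 3
g(13) = mex{0,1,2} = 3
g(14) = mex{0,1,2} = 3
So g(14) = 3.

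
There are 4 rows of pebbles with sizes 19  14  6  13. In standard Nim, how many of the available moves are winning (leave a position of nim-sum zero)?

Nim-sum: 19 XOR 14 XOR 6 XOR 13 = 22.
The overall nim-sum is X = 22. A row of size p has a winning move iff p XOR X < p (reduce it to p XOR X).
  19: 19 XOR 22 = 5 < 19 — winning move (to 5).
  14: 14 XOR 22 = 24 ≥ 14 — no move.
  6: 6 XOR 22 = 16 ≥ 6 — no move.
  13: 13 XOR 22 = 27 ≥ 13 — no move.
That gives 1 winning move.

1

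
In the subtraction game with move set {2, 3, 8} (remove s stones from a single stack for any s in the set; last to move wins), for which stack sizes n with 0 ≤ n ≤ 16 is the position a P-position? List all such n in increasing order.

0, 1, 5, 6, 10, 11, 15, 16

Grundy values for subtraction set {2, 3, 8}:
k:     0  1  2  3  4  5  6  7  8  9 10 11 12 13 14 15 16
g(k):  0  0  1  1  2  0  0  1  1  2  0  0  1  1  2  0  0
The P-positions (g = 0) in 0..16 are 0, 1, 5, 6, 10, 11, 15, 16.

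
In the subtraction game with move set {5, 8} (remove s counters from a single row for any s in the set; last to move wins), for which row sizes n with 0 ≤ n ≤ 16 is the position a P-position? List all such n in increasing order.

Compute g(0), g(1), … for moves {5, 8}:
k:     0  1  2  3  4  5  6  7  8  9 10 11 12 13 14 15 16
g(k):  0  0  0  0  0  1  1  1  1  1  2  2  2  0  0  0  0
The P-positions (g = 0) in 0..16 are 0, 1, 2, 3, 4, 13, 14, 15, 16.

0, 1, 2, 3, 4, 13, 14, 15, 16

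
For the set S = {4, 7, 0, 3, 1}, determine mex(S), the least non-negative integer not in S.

2

The values 0, 1 are all present; 2 is the first non-negative integer missing from the set.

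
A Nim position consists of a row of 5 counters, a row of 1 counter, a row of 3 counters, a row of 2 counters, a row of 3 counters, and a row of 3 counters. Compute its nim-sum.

5

Write each in binary and XOR column by column:
  101  (5)
  001  (1)
  011  (3)
  010  (2)
  011  (3)
  011  (3)
  ---
  101  (5)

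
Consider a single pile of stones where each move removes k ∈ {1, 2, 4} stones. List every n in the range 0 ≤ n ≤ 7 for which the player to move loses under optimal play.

Build the Grundy sequence with g(k) = mex{g(k−s) : s ∈ {1, 2, 4}, s ≤ k}:
g(0) = mex{} = 0
g(1) = mex{0} = 1
g(2) = mex{0,1} = 2
g(3) = mex{1,2} = 0
g(4) = mex{0,2} = 1
g(5) = mex{0,1} = 2
g(6) = mex{1,2} = 0
g(7) = mex{0,2} = 1
The P-positions (g = 0) in 0..7 are 0, 3, 6.

0, 3, 6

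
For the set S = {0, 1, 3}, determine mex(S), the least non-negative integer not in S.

2

The values 0, 1 are all present; 2 is the first non-negative integer missing from the set.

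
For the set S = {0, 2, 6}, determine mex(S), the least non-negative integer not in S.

0 is in the set but 1 is not, so the mex is 1.

1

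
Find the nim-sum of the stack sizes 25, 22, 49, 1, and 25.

38

In binary:
  011001  (25)
  010110  (22)
  110001  (49)
  000001  (1)
  011001  (25)
  ------
  100110  (38)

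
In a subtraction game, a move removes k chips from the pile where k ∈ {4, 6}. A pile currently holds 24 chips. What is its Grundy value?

Compute g(0), g(1), … for moves {4, 6}:
k:     0  1  2  3  4  5  6  7  8  9 10 11 12 13 14 15 16 17 18 19 20 21 22 23 24
g(k):  0  0  0  0  1  1  1  1  2  2  0  0  0  0  1  1  1  1  2  2  0  0  0  0  1
So g(24) = 1.

1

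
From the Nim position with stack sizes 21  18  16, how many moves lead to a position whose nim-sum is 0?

3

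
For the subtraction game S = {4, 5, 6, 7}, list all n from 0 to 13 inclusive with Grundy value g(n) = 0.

0, 1, 2, 3, 11, 12, 13

Compute g(0), g(1), … for moves {4, 5, 6, 7}:
k:     0  1  2  3  4  5  6  7  8  9 10 11 12 13
g(k):  0  0  0  0  1  1  1  1  2  2  2  0  0  0
The P-positions (g = 0) in 0..13 are 0, 1, 2, 3, 11, 12, 13.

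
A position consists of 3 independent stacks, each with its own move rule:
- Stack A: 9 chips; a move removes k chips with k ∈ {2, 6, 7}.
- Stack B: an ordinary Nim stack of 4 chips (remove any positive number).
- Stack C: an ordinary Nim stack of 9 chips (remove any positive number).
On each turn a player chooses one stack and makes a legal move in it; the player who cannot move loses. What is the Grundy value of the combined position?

13

Build the Grundy sequence for stack A with g(k) = mex{g(k−s) : s ∈ {2, 6, 7}, s ≤ k}:
g(0) = mex{} = 0
g(1) = mex{} = 0
g(2) = mex{0} = 1
g(3) = mex{0} = 1
g(4) = mex{1} = 0
g(5) = mex{1} = 0
g(6) = mex{0} = 1
g(7) = mex{0} = 1
g(8) = mex{0,1} = 2
g(9) = mex{1} = 0
So g(9) = 0.
Stack B is a plain Nim stack of size 4, so its Grundy value is 4.
Stack C is a plain Nim stack of size 9, so its Grundy value is 9.
The value of a disjunctive sum is the nim-sum of the parts.
Combined value = 0 ⊕ 4 ⊕ 9 = 13.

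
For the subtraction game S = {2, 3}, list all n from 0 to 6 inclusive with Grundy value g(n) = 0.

0, 1, 5, 6

Build the Grundy sequence with g(k) = mex{g(k−s) : s ∈ {2, 3}, s ≤ k}:
g(0) = mex{} = 0
g(1) = mex{} = 0
g(2) = mex{0} = 1
g(3) = mex{0} = 1
g(4) = mex{0,1} = 2
g(5) = mex{1} = 0
g(6) = mex{1,2} = 0
The P-positions (g = 0) in 0..6 are 0, 1, 5, 6.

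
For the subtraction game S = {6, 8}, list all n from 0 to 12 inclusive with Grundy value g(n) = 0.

0, 1, 2, 3, 4, 5

Build the Grundy sequence with g(k) = mex{g(k−s) : s ∈ {6, 8}, s ≤ k}:
k:     0  1  2  3  4  5  6  7  8  9 10 11 12
g(k):  0  0  0  0  0  0  1  1  1  1  1  1  2
The P-positions (g = 0) in 0..12 are 0, 1, 2, 3, 4, 5.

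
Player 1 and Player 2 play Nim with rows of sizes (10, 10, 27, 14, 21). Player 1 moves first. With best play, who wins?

Write each in binary and XOR column by column:
  01010  (10)
  01010  (10)
  11011  (27)
  01110  (14)
  10101  (21)
  -----
  00000  (0)
The nim-sum is 0, so this is a P-position: the player to move is in a losing position under optimal play; Player 1 is about to move from it and so loses — Player 2 wins.

Player 2 wins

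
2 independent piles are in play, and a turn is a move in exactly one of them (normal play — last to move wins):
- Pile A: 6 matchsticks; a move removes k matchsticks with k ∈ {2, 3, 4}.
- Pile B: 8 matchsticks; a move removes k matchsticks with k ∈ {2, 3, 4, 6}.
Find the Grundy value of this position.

0

Grundy values for pile A (subtraction set {2, 3, 4}):
k:     0  1  2  3  4  5  6
g(k):  0  0  1  1  2  2  0
So g(6) = 0.
Build the Grundy sequence for pile B with g(k) = mex{g(k−s) : s ∈ {2, 3, 4, 6}, s ≤ k}:
g(0) = mex{} = 0
g(1) = mex{} = 0
g(2) = mex{0} = 1
g(3) = mex{0} = 1
g(4) = mex{0,1} = 2
g(5) = mex{0,1} = 2
g(6) = mex{0,1,2} = 3
g(7) = mex{0,1,2} = 3
g(8) = mex{1,2,3} = 0
So g(8) = 0.
The value of a disjunctive sum is the nim-sum of the parts.
Combined value = 0 XOR 0 = 0.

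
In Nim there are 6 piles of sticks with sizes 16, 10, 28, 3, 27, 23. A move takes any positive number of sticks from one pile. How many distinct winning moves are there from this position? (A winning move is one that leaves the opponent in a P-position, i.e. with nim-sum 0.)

Write each in binary and XOR column by column:
  10000  (16)
  01010  (10)
  11100  (28)
  00011  (3)
  11011  (27)
  10111  (23)
  -----
  01001  (9)
The overall nim-sum is X = 9. A pile of size p has a winning move iff p XOR X < p (reduce it to p XOR X).
  16: 16 XOR 9 = 25 ≥ 16 — no move.
  10: 10 XOR 9 = 3 < 10 — winning move (to 3).
  28: 28 XOR 9 = 21 < 28 — winning move (to 21).
  3: 3 XOR 9 = 10 ≥ 3 — no move.
  27: 27 XOR 9 = 18 < 27 — winning move (to 18).
  23: 23 XOR 9 = 30 ≥ 23 — no move.
That gives 3 winning moves.

3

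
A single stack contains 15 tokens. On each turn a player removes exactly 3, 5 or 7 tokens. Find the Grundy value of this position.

1

Grundy values for subtraction set {3, 5, 7}:
k:     0  1  2  3  4  5  6  7  8  9 10 11 12 13 14 15
g(k):  0  0  0  1  1  1  2  2  2  3  0  0  0  1  1  1
So g(15) = 1.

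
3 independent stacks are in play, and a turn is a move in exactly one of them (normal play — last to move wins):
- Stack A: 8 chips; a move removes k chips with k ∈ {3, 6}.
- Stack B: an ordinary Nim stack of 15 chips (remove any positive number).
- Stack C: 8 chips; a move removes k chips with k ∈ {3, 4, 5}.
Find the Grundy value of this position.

For stack A, compute g(0), g(1), … with moves {3, 6}:
g(0) = mex{} = 0
g(1) = mex{} = 0
g(2) = mex{} = 0
g(3) = mex{0} = 1
g(4) = mex{0} = 1
g(5) = mex{0} = 1
g(6) = mex{0,1} = 2
g(7) = mex{0,1} = 2
g(8) = mex{0,1} = 2
So g(8) = 2.
Stack B is a plain Nim stack of size 15, so its Grundy value is 15.
For stack C, compute g(0), g(1), … with moves {3, 4, 5}:
k:     0  1  2  3  4  5  6  7  8
g(k):  0  0  0  1  1  1  2  2  0
So g(8) = 0.
The value of a disjunctive sum is the nim-sum of the parts.
Combined value = 2 XOR 15 XOR 0 = 13.

13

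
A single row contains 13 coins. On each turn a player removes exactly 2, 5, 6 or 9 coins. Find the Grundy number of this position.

Grundy values for subtraction set {2, 5, 6, 9}:
g(0) = mex{} = 0
g(1) = mex{} = 0
g(2) = mex{0} = 1
g(3) = mex{0} = 1
g(4) = mex{1} = 0
g(5) = mex{0,1} = 2
g(6) = mex{0} = 1
g(7) = mex{0,1,2} = 3
g(8) = mex{1} = 0
g(9) = mex{0,1,3} = 2
g(10) = mex{0,2} = 1
g(11) = mex{1,2} = 0
g(12) = mex{1,3} = 0
g(13) = mex{0,3} = 1
So g(13) = 1.

1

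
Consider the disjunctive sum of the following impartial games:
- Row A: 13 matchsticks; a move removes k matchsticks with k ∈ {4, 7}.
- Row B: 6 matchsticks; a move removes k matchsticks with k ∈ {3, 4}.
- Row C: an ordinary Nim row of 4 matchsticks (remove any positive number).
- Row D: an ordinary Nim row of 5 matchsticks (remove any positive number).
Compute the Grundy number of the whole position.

3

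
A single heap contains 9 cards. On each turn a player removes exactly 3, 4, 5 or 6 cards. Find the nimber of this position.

0

Grundy values for subtraction set {3, 4, 5, 6}:
g(0) = mex{} = 0
g(1) = mex{} = 0
g(2) = mex{} = 0
g(3) = mex{0} = 1
g(4) = mex{0} = 1
g(5) = mex{0} = 1
g(6) = mex{0,1} = 2
g(7) = mex{0,1} = 2
g(8) = mex{0,1} = 2
g(9) = mex{1,2} = 0
So g(9) = 0.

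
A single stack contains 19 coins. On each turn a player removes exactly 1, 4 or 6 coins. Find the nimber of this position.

2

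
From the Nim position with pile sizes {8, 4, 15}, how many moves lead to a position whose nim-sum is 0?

Nim-sum: 8 ⊕ 4 ⊕ 15 = 3.
The overall nim-sum is X = 3. A pile of size p has a winning move iff p XOR X < p (reduce it to p XOR X).
  8: 8 XOR 3 = 11 ≥ 8 — no move.
  4: 4 XOR 3 = 7 ≥ 4 — no move.
  15: 15 XOR 3 = 12 < 15 — winning move (to 12).
That gives 1 winning move.

1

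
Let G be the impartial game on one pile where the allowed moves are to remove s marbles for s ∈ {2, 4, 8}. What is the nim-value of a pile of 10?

2

Grundy values for subtraction set {2, 4, 8}:
k:     0  1  2  3  4  5  6  7  8  9 10
g(k):  0  0  1  1  2  2  0  0  1  1  2
So g(10) = 2.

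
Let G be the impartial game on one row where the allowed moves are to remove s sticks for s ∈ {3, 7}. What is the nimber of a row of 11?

Grundy values for subtraction set {3, 7}:
k:     0  1  2  3  4  5  6  7  8  9 10 11
g(k):  0  0  0  1  1  1  0  2  2  1  0  0
So g(11) = 0.

0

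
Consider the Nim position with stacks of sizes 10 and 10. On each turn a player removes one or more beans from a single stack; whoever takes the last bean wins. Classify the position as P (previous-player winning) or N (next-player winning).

P-position

Nim-sum: 10 ⊕ 10 = 0.
The nim-sum is 0, so this is a P-position: the player to move is in a losing position under optimal play.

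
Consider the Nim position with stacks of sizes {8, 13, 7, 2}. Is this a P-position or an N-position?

P-position

Bitwise XOR of the heap sizes:
  1000  (8)
  1101  (13)
  0111  (7)
  0010  (2)
  ----
  0000  (0)
The nim-sum is 0, so this is a P-position: the player to move is in a losing position under optimal play.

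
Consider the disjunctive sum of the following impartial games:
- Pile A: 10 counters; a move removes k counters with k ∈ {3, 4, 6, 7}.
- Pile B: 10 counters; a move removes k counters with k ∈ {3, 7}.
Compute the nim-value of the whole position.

0

For pile A, compute g(0), g(1), … with moves {3, 4, 6, 7}:
g(0) = mex{} = 0
g(1) = mex{} = 0
g(2) = mex{} = 0
g(3) = mex{0} = 1
g(4) = mex{0} = 1
g(5) = mex{0} = 1
g(6) = mex{0,1} = 2
g(7) = mex{0,1} = 2
g(8) = mex{0,1} = 2
g(9) = mex{0,1,2} = 3
g(10) = mex{1,2} = 0
So g(10) = 0.
Grundy values for pile B (subtraction set {3, 7}):
g(0) = mex{} = 0
g(1) = mex{} = 0
g(2) = mex{} = 0
g(3) = mex{0} = 1
g(4) = mex{0} = 1
g(5) = mex{0} = 1
g(6) = mex{1} = 0
g(7) = mex{0,1} = 2
g(8) = mex{0,1} = 2
g(9) = mex{0} = 1
g(10) = mex{1,2} = 0
So g(10) = 0.
The value of a disjunctive sum is the nim-sum of the parts.
Combined value = 0 ⊕ 0 = 0.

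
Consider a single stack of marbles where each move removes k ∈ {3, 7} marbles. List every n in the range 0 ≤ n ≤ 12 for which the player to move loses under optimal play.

Grundy values for subtraction set {3, 7}:
g(0) = mex{} = 0
g(1) = mex{} = 0
g(2) = mex{} = 0
g(3) = mex{0} = 1
g(4) = mex{0} = 1
g(5) = mex{0} = 1
g(6) = mex{1} = 0
g(7) = mex{0,1} = 2
g(8) = mex{0,1} = 2
g(9) = mex{0} = 1
g(10) = mex{1,2} = 0
g(11) = mex{1,2} = 0
g(12) = mex{1} = 0
The P-positions (g = 0) in 0..12 are 0, 1, 2, 6, 10, 11, 12.

0, 1, 2, 6, 10, 11, 12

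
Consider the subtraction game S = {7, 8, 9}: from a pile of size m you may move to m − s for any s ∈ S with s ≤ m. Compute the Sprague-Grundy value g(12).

Grundy values for subtraction set {7, 8, 9}:
g(0) = mex{} = 0
g(1) = mex{} = 0
g(2) = mex{} = 0
g(3) = mex{} = 0
g(4) = mex{} = 0
g(5) = mex{} = 0
g(6) = mex{} = 0
g(7) = mex{0} = 1
g(8) = mex{0} = 1
g(9) = mex{0} = 1
g(10) = mex{0} = 1
g(11) = mex{0} = 1
g(12) = mex{0} = 1
So g(12) = 1.

1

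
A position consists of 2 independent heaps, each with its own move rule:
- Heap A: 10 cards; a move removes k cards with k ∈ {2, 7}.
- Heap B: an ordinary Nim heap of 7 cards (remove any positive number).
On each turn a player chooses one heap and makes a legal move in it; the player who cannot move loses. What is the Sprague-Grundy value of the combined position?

Grundy values for heap A (subtraction set {2, 7}):
k:     0  1  2  3  4  5  6  7  8  9 10
g(k):  0  0  1  1  0  0  1  1  2  0  0
So g(10) = 0.
Heap B is a plain Nim heap of size 7, so its Grundy value is 7.
By the Sprague-Grundy theorem, the Grundy value of a sum of independent games is the XOR of the component values.
Combined value = 0 XOR 7 = 7.

7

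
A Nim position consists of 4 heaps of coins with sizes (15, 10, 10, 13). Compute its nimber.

2

Nim-sum: 15 ⊕ 10 ⊕ 10 ⊕ 13 = 2.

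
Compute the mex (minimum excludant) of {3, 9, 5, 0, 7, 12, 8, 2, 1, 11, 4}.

The values 0, 1, 2, 3, 4, 5 are all present; 6 is the first non-negative integer missing from the set.

6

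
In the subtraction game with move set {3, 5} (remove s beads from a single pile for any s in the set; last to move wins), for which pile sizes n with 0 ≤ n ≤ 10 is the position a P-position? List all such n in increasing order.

Grundy values for subtraction set {3, 5}:
g(0) = mex{} = 0
g(1) = mex{} = 0
g(2) = mex{} = 0
g(3) = mex{0} = 1
g(4) = mex{0} = 1
g(5) = mex{0} = 1
g(6) = mex{0,1} = 2
g(7) = mex{0,1} = 2
g(8) = mex{1} = 0
g(9) = mex{1,2} = 0
g(10) = mex{1,2} = 0
The P-positions (g = 0) in 0..10 are 0, 1, 2, 8, 9, 10.

0, 1, 2, 8, 9, 10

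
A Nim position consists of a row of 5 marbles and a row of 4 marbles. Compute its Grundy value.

Compute the nim-sum pairwise:
5 ^ 4 = 1

1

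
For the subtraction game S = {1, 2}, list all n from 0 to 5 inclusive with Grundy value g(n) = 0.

Compute g(0), g(1), … for moves {1, 2}:
k:     0  1  2  3  4  5
g(k):  0  1  2  0  1  2
The P-positions (g = 0) in 0..5 are 0, 3.

0, 3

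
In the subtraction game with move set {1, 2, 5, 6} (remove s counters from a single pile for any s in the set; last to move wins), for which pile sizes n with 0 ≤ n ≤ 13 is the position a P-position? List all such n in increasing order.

0, 3, 7, 10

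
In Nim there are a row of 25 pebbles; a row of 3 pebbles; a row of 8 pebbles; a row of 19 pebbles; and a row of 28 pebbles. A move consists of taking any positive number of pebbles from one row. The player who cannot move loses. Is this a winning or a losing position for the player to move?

Compute the nim-sum pairwise:
25 XOR 3 = 26
26 XOR 8 = 18
18 XOR 19 = 1
1 XOR 28 = 29
The nim-sum is 29 ≠ 0, so this is an N-position: the player to move can win.

Winning position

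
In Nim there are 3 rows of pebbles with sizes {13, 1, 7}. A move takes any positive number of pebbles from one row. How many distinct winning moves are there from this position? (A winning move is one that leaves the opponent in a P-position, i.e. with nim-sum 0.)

In binary:
  1101  (13)
  0001  (1)
  0111  (7)
  ----
  1011  (11)
The overall nim-sum is X = 11. A row of size p has a winning move iff p XOR X < p (reduce it to p XOR X).
  13: 13 XOR 11 = 6 < 13 — winning move (to 6).
  1: 1 XOR 11 = 10 ≥ 1 — no move.
  7: 7 XOR 11 = 12 ≥ 7 — no move.
That gives 1 winning move.

1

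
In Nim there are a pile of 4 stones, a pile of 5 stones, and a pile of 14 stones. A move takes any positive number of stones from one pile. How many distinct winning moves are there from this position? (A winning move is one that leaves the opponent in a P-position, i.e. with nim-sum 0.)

1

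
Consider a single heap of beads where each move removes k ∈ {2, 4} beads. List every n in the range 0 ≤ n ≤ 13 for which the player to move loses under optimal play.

0, 1, 6, 7, 12, 13

Compute g(0), g(1), … for moves {2, 4}:
k:     0  1  2  3  4  5  6  7  8  9 10 11 12 13
g(k):  0  0  1  1  2  2  0  0  1  1  2  2  0  0
The P-positions (g = 0) in 0..13 are 0, 1, 6, 7, 12, 13.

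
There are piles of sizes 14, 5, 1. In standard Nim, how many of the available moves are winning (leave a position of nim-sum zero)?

1

Nim-sum: 14 ^ 5 ^ 1 = 10.
The overall nim-sum is X = 10. A pile of size p has a winning move iff p XOR X < p (reduce it to p XOR X).
  14: 14 XOR 10 = 4 < 14 — winning move (to 4).
  5: 5 XOR 10 = 15 ≥ 5 — no move.
  1: 1 XOR 10 = 11 ≥ 1 — no move.
That gives 1 winning move.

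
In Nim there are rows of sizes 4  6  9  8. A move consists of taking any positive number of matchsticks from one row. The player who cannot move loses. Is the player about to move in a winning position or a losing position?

Write each in binary and XOR column by column:
  0100  (4)
  0110  (6)
  1001  (9)
  1000  (8)
  ----
  0011  (3)
The nim-sum is 3 ≠ 0, so this is an N-position: the player to move can win.

Winning position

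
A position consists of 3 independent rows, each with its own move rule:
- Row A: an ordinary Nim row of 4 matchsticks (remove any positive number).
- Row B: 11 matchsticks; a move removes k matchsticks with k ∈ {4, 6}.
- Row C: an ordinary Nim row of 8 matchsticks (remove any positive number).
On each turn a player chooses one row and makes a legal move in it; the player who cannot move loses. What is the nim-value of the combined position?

12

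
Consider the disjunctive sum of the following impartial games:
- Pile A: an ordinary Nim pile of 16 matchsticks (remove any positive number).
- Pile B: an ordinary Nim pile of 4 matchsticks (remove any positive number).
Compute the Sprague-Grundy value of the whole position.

Pile A is a plain Nim pile of size 16, so its Grundy value is 16.
Pile B is a plain Nim pile of size 4, so its Grundy value is 4.
By the Sprague-Grundy theorem, the Grundy value of a sum of independent games is the XOR of the component values.
Combined value = 16 ⊕ 4 = 20.

20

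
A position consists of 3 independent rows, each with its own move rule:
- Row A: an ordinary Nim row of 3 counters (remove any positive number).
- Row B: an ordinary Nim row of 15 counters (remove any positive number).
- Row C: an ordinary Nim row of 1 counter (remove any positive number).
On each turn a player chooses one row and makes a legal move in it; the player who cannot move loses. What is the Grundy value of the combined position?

Row A is a plain Nim row of size 3, so its Grundy value is 3.
Row B is a plain Nim row of size 15, so its Grundy value is 15.
Row C is a plain Nim row of size 1, so its Grundy value is 1.
The value of a disjunctive sum is the nim-sum of the parts.
Combined value = 3 ⊕ 15 ⊕ 1 = 13.

13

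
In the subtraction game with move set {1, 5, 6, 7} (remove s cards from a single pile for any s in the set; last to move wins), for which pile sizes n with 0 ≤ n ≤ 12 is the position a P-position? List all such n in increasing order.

0, 2, 4, 12

Grundy values for subtraction set {1, 5, 6, 7}:
g(0) = mex{} = 0
g(1) = mex{0} = 1
g(2) = mex{1} = 0
g(3) = mex{0} = 1
g(4) = mex{1} = 0
g(5) = mex{0} = 1
g(6) = mex{0,1} = 2
g(7) = mex{0,1,2} = 3
g(8) = mex{0,1,3} = 2
g(9) = mex{0,1,2} = 3
g(10) = mex{0,1,3} = 2
g(11) = mex{0,1,2} = 3
g(12) = mex{1,2,3} = 0
The P-positions (g = 0) in 0..12 are 0, 2, 4, 12.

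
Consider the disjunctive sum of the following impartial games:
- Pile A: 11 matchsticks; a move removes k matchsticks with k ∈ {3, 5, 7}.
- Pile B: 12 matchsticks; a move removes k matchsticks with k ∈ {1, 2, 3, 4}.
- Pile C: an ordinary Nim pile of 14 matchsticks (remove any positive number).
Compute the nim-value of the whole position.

12

Build the Grundy sequence for pile A with g(k) = mex{g(k−s) : s ∈ {3, 5, 7}, s ≤ k}:
k:     0  1  2  3  4  5  6  7  8  9 10 11
g(k):  0  0  0  1  1  1  2  2  2  3  0  0
So g(11) = 0.
For pile B, compute g(0), g(1), … with moves {1, 2, 3, 4}:
k:     0  1  2  3  4  5  6  7  8  9 10 11 12
g(k):  0  1  2  3  4  0  1  2  3  4  0  1  2
So g(12) = 2.
Pile C is a plain Nim pile of size 14, so its Grundy value is 14.
The value of a disjunctive sum is the nim-sum of the parts.
Combined value = 0 ⊕ 2 ⊕ 14 = 12.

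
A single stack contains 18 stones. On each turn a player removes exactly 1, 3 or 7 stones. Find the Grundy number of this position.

Compute g(0), g(1), … for moves {1, 3, 7}:
k:     0  1  2  3  4  5  6  7  8  9 10 11 12 13 14 15 16 17 18
g(k):  0  1  0  1  0  1  0  1  0  1  0  1  0  1  0  1  0  1  0
So g(18) = 0.

0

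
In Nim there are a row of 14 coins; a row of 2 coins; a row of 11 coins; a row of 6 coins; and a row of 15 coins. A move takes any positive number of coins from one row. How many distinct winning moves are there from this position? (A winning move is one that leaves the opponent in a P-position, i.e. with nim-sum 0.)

Compute the nim-sum pairwise:
14 ^ 2 = 12
12 ^ 11 = 7
7 ^ 6 = 1
1 ^ 15 = 14
The overall nim-sum is X = 14. A row of size p has a winning move iff p XOR X < p (reduce it to p XOR X).
  14: 14 XOR 14 = 0 < 14 — winning move (to 0).
  2: 2 XOR 14 = 12 ≥ 2 — no move.
  11: 11 XOR 14 = 5 < 11 — winning move (to 5).
  6: 6 XOR 14 = 8 ≥ 6 — no move.
  15: 15 XOR 14 = 1 < 15 — winning move (to 1).
That gives 3 winning moves.

3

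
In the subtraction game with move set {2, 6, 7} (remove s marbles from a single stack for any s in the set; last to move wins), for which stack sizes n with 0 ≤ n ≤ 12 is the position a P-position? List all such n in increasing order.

Compute g(0), g(1), … for moves {2, 6, 7}:
g(0) = mex{} = 0
g(1) = mex{} = 0
g(2) = mex{0} = 1
g(3) = mex{0} = 1
g(4) = mex{1} = 0
g(5) = mex{1} = 0
g(6) = mex{0} = 1
g(7) = mex{0} = 1
g(8) = mex{0,1} = 2
g(9) = mex{1} = 0
g(10) = mex{0,1,2} = 3
g(11) = mex{0} = 1
g(12) = mex{0,1,3} = 2
The P-positions (g = 0) in 0..12 are 0, 1, 4, 5, 9.

0, 1, 4, 5, 9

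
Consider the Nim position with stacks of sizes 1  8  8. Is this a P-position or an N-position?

Compute the nim-sum pairwise:
1 XOR 8 = 9
9 XOR 8 = 1
The nim-sum is 1 ≠ 0, so this is an N-position: the player to move can win.

N-position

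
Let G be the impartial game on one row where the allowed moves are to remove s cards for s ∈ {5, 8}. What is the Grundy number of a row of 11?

Compute g(0), g(1), … for moves {5, 8}:
k:     0  1  2  3  4  5  6  7  8  9 10 11
g(k):  0  0  0  0  0  1  1  1  1  1  2  2
So g(11) = 2.

2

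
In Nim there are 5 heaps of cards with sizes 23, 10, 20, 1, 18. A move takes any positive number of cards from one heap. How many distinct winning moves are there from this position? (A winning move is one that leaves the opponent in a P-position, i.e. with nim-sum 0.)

3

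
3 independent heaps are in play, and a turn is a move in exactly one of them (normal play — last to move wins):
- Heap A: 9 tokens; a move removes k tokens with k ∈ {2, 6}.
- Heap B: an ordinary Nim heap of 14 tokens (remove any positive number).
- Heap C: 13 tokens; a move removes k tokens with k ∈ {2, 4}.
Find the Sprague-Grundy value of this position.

For heap A, compute g(0), g(1), … with moves {2, 6}:
g(0) = mex{} = 0
g(1) = mex{} = 0
g(2) = mex{0} = 1
g(3) = mex{0} = 1
g(4) = mex{1} = 0
g(5) = mex{1} = 0
g(6) = mex{0} = 1
g(7) = mex{0} = 1
g(8) = mex{1} = 0
g(9) = mex{1} = 0
So g(9) = 0.
Heap B is a plain Nim heap of size 14, so its Grundy value is 14.
Grundy values for heap C (subtraction set {2, 4}):
g(0) = mex{} = 0
g(1) = mex{} = 0
g(2) = mex{0} = 1
g(3) = mex{0} = 1
g(4) = mex{0,1} = 2
g(5) = mex{0,1} = 2
g(6) = mex{1,2} = 0
g(7) = mex{1,2} = 0
g(8) = mex{0,2} = 1
g(9) = mex{0,2} = 1
g(10) = mex{0,1} = 2
g(11) = mex{0,1} = 2
g(12) = mex{1,2} = 0
g(13) = mex{1,2} = 0
So g(13) = 0.
The value of a disjunctive sum is the nim-sum of the parts.
Combined value = 0 XOR 14 XOR 0 = 14.

14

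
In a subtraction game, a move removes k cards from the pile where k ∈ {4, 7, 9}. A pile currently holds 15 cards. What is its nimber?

0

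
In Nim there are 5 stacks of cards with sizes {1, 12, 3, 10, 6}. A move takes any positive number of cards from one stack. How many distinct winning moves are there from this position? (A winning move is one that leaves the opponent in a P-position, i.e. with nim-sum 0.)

3

Nim-sum: 1 ⊕ 12 ⊕ 3 ⊕ 10 ⊕ 6 = 2.
The overall nim-sum is X = 2. A stack of size p has a winning move iff p XOR X < p (reduce it to p XOR X).
  1: 1 XOR 2 = 3 ≥ 1 — no move.
  12: 12 XOR 2 = 14 ≥ 12 — no move.
  3: 3 XOR 2 = 1 < 3 — winning move (to 1).
  10: 10 XOR 2 = 8 < 10 — winning move (to 8).
  6: 6 XOR 2 = 4 < 6 — winning move (to 4).
That gives 3 winning moves.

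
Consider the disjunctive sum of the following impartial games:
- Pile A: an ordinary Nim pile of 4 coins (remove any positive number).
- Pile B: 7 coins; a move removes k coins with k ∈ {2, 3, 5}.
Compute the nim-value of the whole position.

Pile A is a plain Nim pile of size 4, so its Grundy value is 4.
Grundy values for pile B (subtraction set {2, 3, 5}):
g(0) = mex{} = 0
g(1) = mex{} = 0
g(2) = mex{0} = 1
g(3) = mex{0} = 1
g(4) = mex{0,1} = 2
g(5) = mex{0,1} = 2
g(6) = mex{0,1,2} = 3
g(7) = mex{1,2} = 0
So g(7) = 0.
The value of a disjunctive sum is the nim-sum of the parts.
Combined value = 4 ⊕ 0 = 4.

4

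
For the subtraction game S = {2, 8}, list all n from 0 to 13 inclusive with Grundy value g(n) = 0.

Build the Grundy sequence with g(k) = mex{g(k−s) : s ∈ {2, 8}, s ≤ k}:
g(0) = mex{} = 0
g(1) = mex{} = 0
g(2) = mex{0} = 1
g(3) = mex{0} = 1
g(4) = mex{1} = 0
g(5) = mex{1} = 0
g(6) = mex{0} = 1
g(7) = mex{0} = 1
g(8) = mex{0,1} = 2
g(9) = mex{0,1} = 2
g(10) = mex{1,2} = 0
g(11) = mex{1,2} = 0
g(12) = mex{0} = 1
g(13) = mex{0} = 1
The P-positions (g = 0) in 0..13 are 0, 1, 4, 5, 10, 11.

0, 1, 4, 5, 10, 11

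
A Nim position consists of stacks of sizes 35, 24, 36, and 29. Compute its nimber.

2

Compute the nim-sum pairwise:
35 XOR 24 = 59
59 XOR 36 = 31
31 XOR 29 = 2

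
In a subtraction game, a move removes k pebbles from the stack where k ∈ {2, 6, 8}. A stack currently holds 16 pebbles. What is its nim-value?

1

Build the Grundy sequence with g(k) = mex{g(k−s) : s ∈ {2, 6, 8}, s ≤ k}:
k:     0  1  2  3  4  5  6  7  8  9 10 11 12 13 14 15 16
g(k):  0  0  1  1  0  0  1  1  2  2  3  3  2  2  0  0  1
So g(16) = 1.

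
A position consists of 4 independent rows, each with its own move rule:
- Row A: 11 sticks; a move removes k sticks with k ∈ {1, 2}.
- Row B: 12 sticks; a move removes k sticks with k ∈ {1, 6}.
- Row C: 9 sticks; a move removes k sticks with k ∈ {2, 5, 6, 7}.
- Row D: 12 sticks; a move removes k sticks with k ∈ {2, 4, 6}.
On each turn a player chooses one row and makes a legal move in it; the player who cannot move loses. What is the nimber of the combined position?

For row A, compute g(0), g(1), … with moves {1, 2}:
k:     0  1  2  3  4  5  6  7  8  9 10 11
g(k):  0  1  2  0  1  2  0  1  2  0  1  2
So g(11) = 2.
Build the Grundy sequence for row B with g(k) = mex{g(k−s) : s ∈ {1, 6}, s ≤ k}:
g(0) = mex{} = 0
g(1) = mex{0} = 1
g(2) = mex{1} = 0
g(3) = mex{0} = 1
g(4) = mex{1} = 0
g(5) = mex{0} = 1
g(6) = mex{0,1} = 2
g(7) = mex{1,2} = 0
g(8) = mex{0} = 1
g(9) = mex{1} = 0
g(10) = mex{0} = 1
g(11) = mex{1} = 0
g(12) = mex{0,2} = 1
So g(12) = 1.
Grundy values for row C (subtraction set {2, 5, 6, 7}):
k:     0  1  2  3  4  5  6  7  8  9
g(k):  0  0  1  1  0  2  1  3  2  2
So g(9) = 2.
Grundy values for row D (subtraction set {2, 4, 6}):
g(0) = mex{} = 0
g(1) = mex{} = 0
g(2) = mex{0} = 1
g(3) = mex{0} = 1
g(4) = mex{0,1} = 2
g(5) = mex{0,1} = 2
g(6) = mex{0,1,2} = 3
g(7) = mex{0,1,2} = 3
g(8) = mex{1,2,3} = 0
g(9) = mex{1,2,3} = 0
g(10) = mex{0,2,3} = 1
g(11) = mex{0,2,3} = 1
g(12) = mex{0,1,3} = 2
So g(12) = 2.
The value of a disjunctive sum is the nim-sum of the parts.
Combined value = 2 XOR 1 XOR 2 XOR 2 = 3.

3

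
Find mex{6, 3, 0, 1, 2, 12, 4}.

5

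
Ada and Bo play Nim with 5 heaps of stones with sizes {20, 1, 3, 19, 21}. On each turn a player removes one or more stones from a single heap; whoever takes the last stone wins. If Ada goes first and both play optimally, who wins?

Write each in binary and XOR column by column:
  10100  (20)
  00001  (1)
  00011  (3)
  10011  (19)
  10101  (21)
  -----
  10000  (16)
The nim-sum is 16 ≠ 0, so this is an N-position: the player to move can win; Ada has a winning move.

Ada wins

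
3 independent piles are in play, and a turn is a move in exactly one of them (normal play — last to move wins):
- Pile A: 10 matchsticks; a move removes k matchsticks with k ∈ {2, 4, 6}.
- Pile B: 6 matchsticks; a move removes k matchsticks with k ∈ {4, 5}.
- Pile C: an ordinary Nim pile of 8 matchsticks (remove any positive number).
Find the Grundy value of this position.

8

Grundy values for pile A (subtraction set {2, 4, 6}):
k:     0  1  2  3  4  5  6  7  8  9 10
g(k):  0  0  1  1  2  2  3  3  0  0  1
So g(10) = 1.
Grundy values for pile B (subtraction set {4, 5}):
g(0) = mex{} = 0
g(1) = mex{} = 0
g(2) = mex{} = 0
g(3) = mex{} = 0
g(4) = mex{0} = 1
g(5) = mex{0} = 1
g(6) = mex{0} = 1
So g(6) = 1.
Pile C is a plain Nim pile of size 8, so its Grundy value is 8.
By the Sprague-Grundy theorem, the Grundy value of a sum of independent games is the XOR of the component values.
Combined value = 1 XOR 1 XOR 8 = 8.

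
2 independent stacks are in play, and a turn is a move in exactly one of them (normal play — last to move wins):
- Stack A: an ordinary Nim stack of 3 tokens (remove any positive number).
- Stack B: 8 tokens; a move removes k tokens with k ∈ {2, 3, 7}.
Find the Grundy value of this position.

Stack A is a plain Nim stack of size 3, so its Grundy value is 3.
Grundy values for stack B (subtraction set {2, 3, 7}):
k:     0  1  2  3  4  5  6  7  8
g(k):  0  0  1  1  2  0  0  1  1
So g(8) = 1.
The value of a disjunctive sum is the nim-sum of the parts.
Combined value = 3 ⊕ 1 = 2.

2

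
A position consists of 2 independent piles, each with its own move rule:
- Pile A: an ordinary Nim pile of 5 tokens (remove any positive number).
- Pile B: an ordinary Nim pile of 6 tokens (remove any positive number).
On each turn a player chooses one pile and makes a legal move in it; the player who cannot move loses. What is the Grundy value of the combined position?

3

Pile A is a plain Nim pile of size 5, so its Grundy value is 5.
Pile B is a plain Nim pile of size 6, so its Grundy value is 6.
By the Sprague-Grundy theorem, the Grundy value of a sum of independent games is the XOR of the component values.
Combined value = 5 ⊕ 6 = 3.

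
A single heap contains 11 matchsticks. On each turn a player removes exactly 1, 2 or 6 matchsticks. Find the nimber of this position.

1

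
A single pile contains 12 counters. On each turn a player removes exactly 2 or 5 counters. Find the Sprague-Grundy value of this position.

Compute g(0), g(1), … for moves {2, 5}:
k:     0  1  2  3  4  5  6  7  8  9 10 11 12
g(k):  0  0  1  1  0  2  1  0  0  1  1  0  2
So g(12) = 2.

2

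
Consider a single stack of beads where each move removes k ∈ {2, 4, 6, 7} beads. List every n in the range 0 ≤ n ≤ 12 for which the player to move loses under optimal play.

0, 1, 9, 10

Build the Grundy sequence with g(k) = mex{g(k−s) : s ∈ {2, 4, 6, 7}, s ≤ k}:
k:     0  1  2  3  4  5  6  7  8  9 10 11 12
g(k):  0  0  1  1  2  2  3  3  4  0  0  1  1
The P-positions (g = 0) in 0..12 are 0, 1, 9, 10.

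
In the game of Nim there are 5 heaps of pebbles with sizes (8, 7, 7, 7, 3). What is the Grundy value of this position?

12

Compute the nim-sum pairwise:
8 ^ 7 = 15
15 ^ 7 = 8
8 ^ 7 = 15
15 ^ 3 = 12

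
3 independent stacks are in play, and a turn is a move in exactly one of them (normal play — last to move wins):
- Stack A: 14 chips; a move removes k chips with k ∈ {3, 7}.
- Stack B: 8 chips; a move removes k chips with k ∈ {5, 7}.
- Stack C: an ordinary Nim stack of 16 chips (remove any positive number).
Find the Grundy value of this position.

16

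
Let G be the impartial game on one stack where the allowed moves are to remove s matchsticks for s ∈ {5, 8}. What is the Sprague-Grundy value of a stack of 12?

2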